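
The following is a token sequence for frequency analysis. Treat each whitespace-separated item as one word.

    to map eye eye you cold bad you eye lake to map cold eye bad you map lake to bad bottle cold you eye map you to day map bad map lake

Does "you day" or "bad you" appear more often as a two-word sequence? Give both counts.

"you day": 0 occurrences
"bad you": 2 occurrences

"bad you" (2 vs 0)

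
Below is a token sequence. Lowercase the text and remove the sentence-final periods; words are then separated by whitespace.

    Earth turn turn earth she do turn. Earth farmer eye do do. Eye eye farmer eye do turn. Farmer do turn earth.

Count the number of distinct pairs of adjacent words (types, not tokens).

15

22 tokens → 21 bigram windows in total.
Repeated bigrams (each contributes count−1 duplicates):
  do turn: 3
  turn earth: 3
  eye do: 2
  farmer eye: 2
6 duplicate windows → 21 − 6 = 15 distinct.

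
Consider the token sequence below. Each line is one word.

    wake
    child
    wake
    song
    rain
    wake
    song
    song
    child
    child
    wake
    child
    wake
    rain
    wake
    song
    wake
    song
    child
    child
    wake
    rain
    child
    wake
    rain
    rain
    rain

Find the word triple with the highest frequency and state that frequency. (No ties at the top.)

"child wake rain", 3 times

Trigram frequencies (highest first):
  child wake rain: 3
  wake child wake: 2
  rain wake song: 2
  song child child: 2
  child child wake: 2
  child wake song: 1
  … (13 more, each ≤ 1)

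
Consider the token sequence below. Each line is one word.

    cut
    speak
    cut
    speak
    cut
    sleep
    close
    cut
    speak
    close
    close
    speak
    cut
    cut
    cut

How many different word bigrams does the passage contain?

9

15 tokens → 14 bigram windows in total.
Repeated bigrams (each contributes count−1 duplicates):
  cut speak: 3
  speak cut: 3
  cut cut: 2
5 duplicate windows → 14 − 5 = 9 distinct.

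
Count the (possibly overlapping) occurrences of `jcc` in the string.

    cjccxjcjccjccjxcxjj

Sliding a length-3 window over the 19 characters (17 positions):
  position 2–4: jcc
  position 8–10: jcc
  position 11–13: jcc

3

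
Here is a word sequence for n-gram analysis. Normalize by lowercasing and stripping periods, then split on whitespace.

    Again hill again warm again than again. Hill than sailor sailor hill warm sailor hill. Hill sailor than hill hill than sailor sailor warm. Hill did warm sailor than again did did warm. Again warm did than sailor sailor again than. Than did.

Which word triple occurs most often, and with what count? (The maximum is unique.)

Trigram frequencies (highest first):
  than sailor sailor: 3
  hill than sailor: 2
  again hill again: 1
  hill again warm: 1
  again warm again: 1
  warm again than: 1
  … (32 more, each ≤ 1)

"than sailor sailor", 3 times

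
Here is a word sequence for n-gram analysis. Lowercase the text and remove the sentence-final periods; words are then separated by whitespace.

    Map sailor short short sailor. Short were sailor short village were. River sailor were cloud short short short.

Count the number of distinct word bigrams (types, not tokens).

18 tokens → 17 bigram windows in total.
Repeated bigrams (each contributes count−1 duplicates):
  sailor short: 3
  short short: 3
4 duplicate windows → 17 − 4 = 13 distinct.

13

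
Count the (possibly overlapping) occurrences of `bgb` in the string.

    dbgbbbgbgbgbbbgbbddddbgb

Sliding a length-3 window over the 24 characters (22 positions):
  position 2–4: bgb
  position 6–8: bgb
  position 8–10: bgb
  position 10–12: bgb
  position 14–16: bgb
  position 22–24: bgb

6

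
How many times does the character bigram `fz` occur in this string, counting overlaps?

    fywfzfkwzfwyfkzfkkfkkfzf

2

Sliding a length-2 window over the 24 characters (23 positions):
  position 4–5: fz
  position 22–23: fz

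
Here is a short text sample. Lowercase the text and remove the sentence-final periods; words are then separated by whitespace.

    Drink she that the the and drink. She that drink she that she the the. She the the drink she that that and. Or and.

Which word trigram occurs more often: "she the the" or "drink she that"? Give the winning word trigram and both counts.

"she the the": 2 occurrences
"drink she that": 4 occurrences

"drink she that" (4 vs 2)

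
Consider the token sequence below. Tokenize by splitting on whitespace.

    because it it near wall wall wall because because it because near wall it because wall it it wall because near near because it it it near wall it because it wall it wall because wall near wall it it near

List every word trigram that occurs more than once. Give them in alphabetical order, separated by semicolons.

because it it; it it near; it near wall; it wall because; near wall it; wall it because; wall it it

Trigram counts meeting the condition (more than once):
  because it it: 2
  it it near: 3
  it near wall: 2
  it wall because: 2
  near wall it: 3
  wall it because: 2
  wall it it: 2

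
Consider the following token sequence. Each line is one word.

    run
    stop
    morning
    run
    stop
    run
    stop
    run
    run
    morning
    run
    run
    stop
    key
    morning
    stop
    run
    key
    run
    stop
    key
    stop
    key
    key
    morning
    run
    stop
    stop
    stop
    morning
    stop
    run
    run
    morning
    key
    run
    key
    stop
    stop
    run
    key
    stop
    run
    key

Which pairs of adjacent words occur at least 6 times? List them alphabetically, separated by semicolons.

run stop; stop run

Bigram counts meeting the condition (at least 6 times):
  run stop: 6
  stop run: 6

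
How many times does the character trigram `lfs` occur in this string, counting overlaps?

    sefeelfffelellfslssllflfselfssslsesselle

3

Sliding a length-3 window over the 40 characters (38 positions):
  position 14–16: lfs
  position 23–25: lfs
  position 27–29: lfs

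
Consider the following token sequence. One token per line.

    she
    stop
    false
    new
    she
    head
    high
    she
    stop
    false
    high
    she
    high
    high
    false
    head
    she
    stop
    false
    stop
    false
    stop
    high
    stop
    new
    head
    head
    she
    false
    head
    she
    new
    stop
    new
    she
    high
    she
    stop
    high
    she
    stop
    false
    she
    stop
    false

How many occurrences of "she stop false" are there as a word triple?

Scanning the 43 overlapping trigram windows for "she stop false":
  position 1–3: she stop false
  position 8–10: she stop false
  position 17–19: she stop false
  position 40–42: she stop false
  position 43–45: she stop false

5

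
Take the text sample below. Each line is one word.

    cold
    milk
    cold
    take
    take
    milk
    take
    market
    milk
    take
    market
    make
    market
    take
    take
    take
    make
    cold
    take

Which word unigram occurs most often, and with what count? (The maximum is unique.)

"take", 8 times

Unigram frequencies (highest first):
  take: 8
  cold: 3
  milk: 3
  market: 3
  make: 2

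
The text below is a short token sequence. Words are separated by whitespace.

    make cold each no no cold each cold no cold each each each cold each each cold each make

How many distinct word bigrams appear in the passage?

9

19 tokens → 18 bigram windows in total.
Repeated bigrams (each contributes count−1 duplicates):
  cold each: 5
  each cold: 3
  each each: 3
  no cold: 2
9 duplicate windows → 18 − 9 = 9 distinct.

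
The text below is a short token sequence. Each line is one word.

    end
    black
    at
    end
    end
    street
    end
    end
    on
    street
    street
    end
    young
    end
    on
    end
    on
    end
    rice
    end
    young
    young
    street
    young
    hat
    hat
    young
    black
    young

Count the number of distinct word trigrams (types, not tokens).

26

29 tokens → 27 trigram windows in total.
Repeated trigrams (each contributes count−1 duplicates):
  end on end: 2
1 duplicate windows → 27 − 1 = 26 distinct.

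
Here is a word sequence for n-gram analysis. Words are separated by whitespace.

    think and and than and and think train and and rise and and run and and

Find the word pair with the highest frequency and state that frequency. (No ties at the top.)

"and and", 5 times

Bigram frequencies (highest first):
  and and: 5
  think and: 1
  and than: 1
  than and: 1
  and think: 1
  think train: 1
  … (5 more, each ≤ 1)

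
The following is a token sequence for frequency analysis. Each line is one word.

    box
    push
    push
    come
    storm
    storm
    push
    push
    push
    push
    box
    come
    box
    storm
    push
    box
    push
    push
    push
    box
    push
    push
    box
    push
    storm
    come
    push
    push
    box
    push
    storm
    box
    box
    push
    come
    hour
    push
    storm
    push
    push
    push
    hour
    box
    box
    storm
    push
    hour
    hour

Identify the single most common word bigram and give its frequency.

"push push", 10 times

Bigram frequencies (highest first):
  push push: 10
  box push: 6
  push box: 5
  storm push: 4
  push storm: 3
  push come: 2
  … (14 more, each ≤ 2)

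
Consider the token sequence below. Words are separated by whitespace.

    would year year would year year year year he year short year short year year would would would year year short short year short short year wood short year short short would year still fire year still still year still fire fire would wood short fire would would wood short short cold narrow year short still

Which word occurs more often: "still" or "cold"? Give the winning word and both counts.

"still" (5 vs 1)

"still": 5 occurrences
"cold": 1 occurrence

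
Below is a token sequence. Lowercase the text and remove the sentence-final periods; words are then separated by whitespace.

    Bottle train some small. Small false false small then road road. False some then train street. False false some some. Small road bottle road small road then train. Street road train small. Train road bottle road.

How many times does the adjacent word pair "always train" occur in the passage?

Scanning the 35 overlapping bigram windows for "always train":
  (none found)

0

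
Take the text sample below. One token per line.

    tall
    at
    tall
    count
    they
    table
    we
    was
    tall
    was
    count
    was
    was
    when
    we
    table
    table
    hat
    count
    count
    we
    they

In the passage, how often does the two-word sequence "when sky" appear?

0

Scanning the 21 overlapping bigram windows for "when sky":
  (none found)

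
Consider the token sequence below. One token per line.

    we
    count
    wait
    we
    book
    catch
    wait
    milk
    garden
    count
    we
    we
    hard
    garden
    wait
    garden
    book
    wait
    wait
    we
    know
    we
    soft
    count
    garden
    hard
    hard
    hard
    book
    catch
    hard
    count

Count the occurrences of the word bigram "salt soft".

0

Scanning the 31 overlapping bigram windows for "salt soft":
  (none found)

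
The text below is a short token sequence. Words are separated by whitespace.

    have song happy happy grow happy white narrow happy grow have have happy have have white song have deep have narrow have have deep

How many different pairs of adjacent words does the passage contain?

24 tokens → 23 bigram windows in total.
Repeated bigrams (each contributes count−1 duplicates):
  have have: 3
  happy grow: 2
  have deep: 2
4 duplicate windows → 23 − 4 = 19 distinct.

19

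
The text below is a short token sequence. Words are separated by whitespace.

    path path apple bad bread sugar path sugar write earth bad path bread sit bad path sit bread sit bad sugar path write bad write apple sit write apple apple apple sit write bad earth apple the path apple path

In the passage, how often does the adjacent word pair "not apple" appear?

0

Scanning the 39 overlapping bigram windows for "not apple":
  (none found)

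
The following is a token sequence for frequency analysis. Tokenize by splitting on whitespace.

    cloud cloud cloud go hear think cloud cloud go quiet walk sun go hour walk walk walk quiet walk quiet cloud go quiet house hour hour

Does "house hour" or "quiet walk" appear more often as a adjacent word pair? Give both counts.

"house hour": 1 occurrence
"quiet walk": 2 occurrences

"quiet walk" (2 vs 1)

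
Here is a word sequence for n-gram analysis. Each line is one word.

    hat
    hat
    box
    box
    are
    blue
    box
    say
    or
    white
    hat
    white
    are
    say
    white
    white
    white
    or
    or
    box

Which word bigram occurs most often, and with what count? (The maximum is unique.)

Bigram frequencies (highest first):
  white white: 2
  hat hat: 1
  hat box: 1
  box box: 1
  box are: 1
  are blue: 1
  … (12 more, each ≤ 1)

"white white", 2 times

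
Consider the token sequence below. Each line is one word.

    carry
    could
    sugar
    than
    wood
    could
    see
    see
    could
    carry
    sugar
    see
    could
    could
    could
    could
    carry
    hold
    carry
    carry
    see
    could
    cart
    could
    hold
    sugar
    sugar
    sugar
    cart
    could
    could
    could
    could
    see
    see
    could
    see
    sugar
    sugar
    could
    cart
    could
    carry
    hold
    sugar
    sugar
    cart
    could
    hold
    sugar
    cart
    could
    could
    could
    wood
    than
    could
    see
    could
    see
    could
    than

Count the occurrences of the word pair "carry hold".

Scanning the 61 overlapping bigram windows for "carry hold":
  position 17–18: carry hold
  position 43–44: carry hold

2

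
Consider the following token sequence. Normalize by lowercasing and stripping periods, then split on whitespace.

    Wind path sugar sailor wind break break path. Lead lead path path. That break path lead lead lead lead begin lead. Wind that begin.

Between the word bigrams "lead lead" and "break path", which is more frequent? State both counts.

"lead lead": 4 occurrences
"break path": 2 occurrences

"lead lead" (4 vs 2)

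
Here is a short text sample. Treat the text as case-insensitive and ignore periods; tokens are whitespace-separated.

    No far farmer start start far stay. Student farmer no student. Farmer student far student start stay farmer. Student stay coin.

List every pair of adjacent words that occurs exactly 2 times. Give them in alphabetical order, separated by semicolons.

farmer student; student farmer

Bigram counts meeting the condition (exactly 2 times):
  farmer student: 2
  student farmer: 2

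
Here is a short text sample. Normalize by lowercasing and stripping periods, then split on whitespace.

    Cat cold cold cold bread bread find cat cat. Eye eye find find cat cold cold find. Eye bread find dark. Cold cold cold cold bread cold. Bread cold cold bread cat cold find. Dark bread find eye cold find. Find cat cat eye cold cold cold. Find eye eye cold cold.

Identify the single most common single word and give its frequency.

"cold", 19 times

Unigram frequencies (highest first):
  cold: 19
  find: 10
  cat: 7
  bread: 7
  eye: 7
  dark: 2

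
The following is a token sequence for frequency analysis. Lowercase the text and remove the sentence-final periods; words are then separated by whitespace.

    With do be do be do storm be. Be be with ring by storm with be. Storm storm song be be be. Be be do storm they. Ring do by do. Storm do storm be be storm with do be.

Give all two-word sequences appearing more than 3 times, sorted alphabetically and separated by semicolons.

be be; do storm

Bigram counts meeting the condition (more than 3 times):
  be be: 7
  do storm: 4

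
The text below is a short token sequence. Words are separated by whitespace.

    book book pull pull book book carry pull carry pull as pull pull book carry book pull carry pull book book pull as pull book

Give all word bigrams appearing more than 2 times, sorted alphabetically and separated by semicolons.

Bigram counts meeting the condition (more than 2 times):
  book book: 3
  book pull: 3
  carry pull: 3
  pull book: 4

book book; book pull; carry pull; pull book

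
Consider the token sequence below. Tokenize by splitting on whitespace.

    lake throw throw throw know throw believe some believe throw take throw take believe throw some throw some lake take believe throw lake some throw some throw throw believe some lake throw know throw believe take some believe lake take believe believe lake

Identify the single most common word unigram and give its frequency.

"throw", 14 times

Unigram frequencies (highest first):
  throw: 14
  believe: 9
  some: 7
  lake: 6
  take: 5
  know: 2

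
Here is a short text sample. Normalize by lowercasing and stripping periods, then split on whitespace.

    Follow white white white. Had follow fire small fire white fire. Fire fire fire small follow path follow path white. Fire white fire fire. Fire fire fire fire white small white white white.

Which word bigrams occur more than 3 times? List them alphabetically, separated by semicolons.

Bigram counts meeting the condition (more than 3 times):
  fire fire: 8
  white white: 4

fire fire; white white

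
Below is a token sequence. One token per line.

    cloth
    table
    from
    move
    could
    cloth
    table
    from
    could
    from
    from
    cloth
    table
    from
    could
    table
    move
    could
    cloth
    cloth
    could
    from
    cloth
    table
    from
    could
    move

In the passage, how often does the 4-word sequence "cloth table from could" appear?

3

Scanning the 24 overlapping 4-gram windows for "cloth table from could":
  position 6–9: cloth table from could
  position 12–15: cloth table from could
  position 23–26: cloth table from could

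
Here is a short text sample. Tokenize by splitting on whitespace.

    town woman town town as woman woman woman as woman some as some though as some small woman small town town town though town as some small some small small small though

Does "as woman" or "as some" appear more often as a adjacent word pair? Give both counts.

"as some" (3 vs 2)

"as woman": 2 occurrences
"as some": 3 occurrences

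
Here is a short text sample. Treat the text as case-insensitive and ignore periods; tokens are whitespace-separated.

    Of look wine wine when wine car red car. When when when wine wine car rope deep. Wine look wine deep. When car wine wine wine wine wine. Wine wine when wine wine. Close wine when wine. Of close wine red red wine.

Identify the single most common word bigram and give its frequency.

Bigram frequencies (highest first):
  wine wine: 9
  when wine: 4
  wine when: 3
  look wine: 2
  wine car: 2
  when when: 2
  … (19 more, each ≤ 2)

"wine wine", 9 times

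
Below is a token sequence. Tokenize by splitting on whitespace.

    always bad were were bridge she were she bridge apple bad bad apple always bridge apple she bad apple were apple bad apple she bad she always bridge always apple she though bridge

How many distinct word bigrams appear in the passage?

24

33 tokens → 32 bigram windows in total.
Repeated bigrams (each contributes count−1 duplicates):
  apple she: 3
  bad apple: 3
  always bridge: 2
  apple bad: 2
  bridge apple: 2
  she bad: 2
8 duplicate windows → 32 − 8 = 24 distinct.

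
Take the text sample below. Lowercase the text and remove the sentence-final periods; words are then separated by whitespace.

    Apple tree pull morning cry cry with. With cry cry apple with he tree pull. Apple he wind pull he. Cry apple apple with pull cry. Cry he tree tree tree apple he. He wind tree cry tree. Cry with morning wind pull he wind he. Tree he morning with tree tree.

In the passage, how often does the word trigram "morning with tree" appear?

Scanning the 50 overlapping trigram windows for "morning with tree":
  position 49–51: morning with tree

1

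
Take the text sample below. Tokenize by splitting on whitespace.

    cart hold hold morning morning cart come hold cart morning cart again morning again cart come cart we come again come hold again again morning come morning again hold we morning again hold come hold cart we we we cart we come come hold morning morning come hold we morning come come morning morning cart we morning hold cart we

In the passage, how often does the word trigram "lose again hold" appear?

0

Scanning the 58 overlapping trigram windows for "lose again hold":
  (none found)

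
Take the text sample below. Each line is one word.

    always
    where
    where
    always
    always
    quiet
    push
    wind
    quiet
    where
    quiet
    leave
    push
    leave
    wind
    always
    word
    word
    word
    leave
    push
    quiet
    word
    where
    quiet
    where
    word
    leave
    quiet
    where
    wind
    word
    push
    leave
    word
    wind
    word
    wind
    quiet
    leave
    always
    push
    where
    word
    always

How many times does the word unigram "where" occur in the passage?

Scanning the 45 tokens for "where":
  position 2: where
  position 3: where
  position 10: where
  position 24: where
  position 26: where
  position 30: where
  position 43: where

7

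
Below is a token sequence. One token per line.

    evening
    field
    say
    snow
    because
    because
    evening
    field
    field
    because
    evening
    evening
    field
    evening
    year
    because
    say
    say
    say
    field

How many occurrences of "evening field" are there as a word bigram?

3

Scanning the 19 overlapping bigram windows for "evening field":
  position 1–2: evening field
  position 7–8: evening field
  position 12–13: evening field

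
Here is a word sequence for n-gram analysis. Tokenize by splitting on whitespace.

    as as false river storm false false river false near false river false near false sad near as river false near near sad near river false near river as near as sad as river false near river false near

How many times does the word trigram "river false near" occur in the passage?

Scanning the 37 overlapping trigram windows for "river false near":
  position 8–10: river false near
  position 12–14: river false near
  position 19–21: river false near
  position 25–27: river false near
  position 34–36: river false near
  position 37–39: river false near

6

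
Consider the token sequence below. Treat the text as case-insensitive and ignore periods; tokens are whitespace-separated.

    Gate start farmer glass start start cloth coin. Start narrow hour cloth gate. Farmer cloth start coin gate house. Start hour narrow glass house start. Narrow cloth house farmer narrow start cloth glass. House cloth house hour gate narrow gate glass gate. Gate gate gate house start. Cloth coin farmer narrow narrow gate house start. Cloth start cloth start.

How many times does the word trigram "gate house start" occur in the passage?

Scanning the 57 overlapping trigram windows for "gate house start":
  position 18–20: gate house start
  position 45–47: gate house start
  position 53–55: gate house start

3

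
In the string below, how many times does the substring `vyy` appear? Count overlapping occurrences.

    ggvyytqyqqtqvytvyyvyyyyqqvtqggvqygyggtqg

3

Sliding a length-3 window over the 40 characters (38 positions):
  position 3–5: vyy
  position 16–18: vyy
  position 19–21: vyy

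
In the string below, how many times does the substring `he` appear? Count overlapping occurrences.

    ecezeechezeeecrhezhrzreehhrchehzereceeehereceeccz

Sliding a length-2 window over the 49 characters (48 positions):
  position 8–9: he
  position 16–17: he
  position 29–30: he
  position 40–41: he

4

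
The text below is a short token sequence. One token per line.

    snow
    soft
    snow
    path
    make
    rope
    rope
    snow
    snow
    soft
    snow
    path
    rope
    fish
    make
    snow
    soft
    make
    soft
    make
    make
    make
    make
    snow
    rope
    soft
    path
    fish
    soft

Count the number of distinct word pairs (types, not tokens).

29 tokens → 28 bigram windows in total.
Repeated bigrams (each contributes count−1 duplicates):
  make make: 3
  snow soft: 3
  make snow: 2
  snow path: 2
  soft make: 2
  soft snow: 2
8 duplicate windows → 28 − 8 = 20 distinct.

20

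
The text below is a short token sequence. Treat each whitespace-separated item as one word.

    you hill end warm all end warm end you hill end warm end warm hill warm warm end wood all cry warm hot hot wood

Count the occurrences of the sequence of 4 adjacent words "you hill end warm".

Scanning the 22 overlapping 4-gram windows for "you hill end warm":
  position 1–4: you hill end warm
  position 9–12: you hill end warm

2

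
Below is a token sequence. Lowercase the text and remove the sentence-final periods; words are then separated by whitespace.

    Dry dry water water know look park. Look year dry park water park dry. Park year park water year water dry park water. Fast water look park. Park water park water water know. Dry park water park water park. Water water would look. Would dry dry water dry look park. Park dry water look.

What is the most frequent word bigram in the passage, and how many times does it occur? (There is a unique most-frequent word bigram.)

Bigram frequencies (highest first):
  park water: 8
  dry park: 4
  water park: 4
  dry water: 3
  water water: 3
  look park: 3
  … (22 more, each ≤ 2)

"park water", 8 times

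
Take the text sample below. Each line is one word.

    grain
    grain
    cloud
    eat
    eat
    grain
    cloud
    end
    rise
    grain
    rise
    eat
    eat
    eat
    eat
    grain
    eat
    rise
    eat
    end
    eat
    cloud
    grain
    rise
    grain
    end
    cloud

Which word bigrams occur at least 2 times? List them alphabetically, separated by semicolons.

Bigram counts meeting the condition (at least 2 times):
  eat eat: 4
  eat grain: 2
  grain cloud: 2
  grain rise: 2
  rise eat: 2
  rise grain: 2

eat eat; eat grain; grain cloud; grain rise; rise eat; rise grain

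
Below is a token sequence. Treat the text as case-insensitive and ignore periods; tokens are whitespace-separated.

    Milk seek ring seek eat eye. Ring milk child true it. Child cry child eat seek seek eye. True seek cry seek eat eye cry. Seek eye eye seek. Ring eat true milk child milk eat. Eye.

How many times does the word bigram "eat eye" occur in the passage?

Scanning the 36 overlapping bigram windows for "eat eye":
  position 5–6: eat eye
  position 23–24: eat eye
  position 36–37: eat eye

3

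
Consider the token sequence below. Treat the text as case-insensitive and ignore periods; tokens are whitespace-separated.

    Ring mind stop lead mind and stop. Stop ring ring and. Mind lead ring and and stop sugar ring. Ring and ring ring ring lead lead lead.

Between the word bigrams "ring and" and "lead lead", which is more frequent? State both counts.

"ring and" (3 vs 2)

"ring and": 3 occurrences
"lead lead": 2 occurrences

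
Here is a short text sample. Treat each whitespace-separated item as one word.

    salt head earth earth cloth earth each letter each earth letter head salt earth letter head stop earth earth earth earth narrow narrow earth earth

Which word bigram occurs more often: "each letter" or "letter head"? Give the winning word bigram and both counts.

"each letter": 1 occurrence
"letter head": 2 occurrences

"letter head" (2 vs 1)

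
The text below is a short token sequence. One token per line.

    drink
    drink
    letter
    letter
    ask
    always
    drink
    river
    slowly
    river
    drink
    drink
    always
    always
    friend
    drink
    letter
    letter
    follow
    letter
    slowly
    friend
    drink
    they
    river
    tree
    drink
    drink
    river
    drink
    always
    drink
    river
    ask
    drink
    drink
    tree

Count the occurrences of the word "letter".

5

Scanning the 37 tokens for "letter":
  position 3: letter
  position 4: letter
  position 17: letter
  position 18: letter
  position 20: letter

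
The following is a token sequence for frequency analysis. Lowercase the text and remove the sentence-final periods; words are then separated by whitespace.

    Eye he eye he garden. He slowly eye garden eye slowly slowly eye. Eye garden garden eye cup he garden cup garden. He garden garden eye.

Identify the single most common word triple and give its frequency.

"garden garden eye", 2 times

Trigram frequencies (highest first):
  garden garden eye: 2
  eye he eye: 1
  he eye he: 1
  eye he garden: 1
  he garden he: 1
  garden he slowly: 1
  … (17 more, each ≤ 1)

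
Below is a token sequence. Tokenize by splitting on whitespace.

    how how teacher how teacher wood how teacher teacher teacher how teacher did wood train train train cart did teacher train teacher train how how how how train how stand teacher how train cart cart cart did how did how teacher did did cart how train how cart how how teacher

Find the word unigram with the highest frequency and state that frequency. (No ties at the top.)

"how", 17 times

Unigram frequencies (highest first):
  how: 17
  teacher: 11
  train: 8
  did: 6
  cart: 6
  wood: 2
  … (1 more, each ≤ 1)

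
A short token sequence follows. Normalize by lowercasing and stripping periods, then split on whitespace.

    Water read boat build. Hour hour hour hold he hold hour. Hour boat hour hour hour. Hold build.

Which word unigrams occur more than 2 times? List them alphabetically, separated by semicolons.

hold; hour

Unigram counts meeting the condition (more than 2 times):
  hold: 3
  hour: 8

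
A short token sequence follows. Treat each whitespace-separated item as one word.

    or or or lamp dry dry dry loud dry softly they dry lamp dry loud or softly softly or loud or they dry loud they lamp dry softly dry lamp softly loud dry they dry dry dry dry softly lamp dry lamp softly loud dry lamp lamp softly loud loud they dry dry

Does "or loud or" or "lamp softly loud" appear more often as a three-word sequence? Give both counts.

"or loud or": 1 occurrence
"lamp softly loud": 3 occurrences

"lamp softly loud" (3 vs 1)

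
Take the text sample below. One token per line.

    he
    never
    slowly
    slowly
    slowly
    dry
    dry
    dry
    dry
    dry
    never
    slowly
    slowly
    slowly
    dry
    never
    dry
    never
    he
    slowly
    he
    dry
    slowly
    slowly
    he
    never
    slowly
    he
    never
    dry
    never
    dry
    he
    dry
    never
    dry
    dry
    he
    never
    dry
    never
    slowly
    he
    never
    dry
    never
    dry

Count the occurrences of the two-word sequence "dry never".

7

Scanning the 46 overlapping bigram windows for "dry never":
  position 10–11: dry never
  position 15–16: dry never
  position 17–18: dry never
  position 30–31: dry never
  position 34–35: dry never
  position 40–41: dry never
  position 45–46: dry never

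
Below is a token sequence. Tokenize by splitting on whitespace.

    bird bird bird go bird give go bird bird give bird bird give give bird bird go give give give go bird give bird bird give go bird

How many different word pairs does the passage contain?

8

28 tokens → 27 bigram windows in total.
Repeated bigrams (each contributes count−1 duplicates):
  bird bird: 6
  bird give: 5
  go bird: 4
  give bird: 3
  give give: 3
  give go: 3
  bird go: 2
19 duplicate windows → 27 − 19 = 8 distinct.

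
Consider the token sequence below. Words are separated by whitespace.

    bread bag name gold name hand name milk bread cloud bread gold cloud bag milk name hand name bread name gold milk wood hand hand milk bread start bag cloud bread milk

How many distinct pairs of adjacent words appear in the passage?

26

32 tokens → 31 bigram windows in total.
Repeated bigrams (each contributes count−1 duplicates):
  cloud bread: 2
  hand name: 2
  milk bread: 2
  name gold: 2
  name hand: 2
5 duplicate windows → 31 − 5 = 26 distinct.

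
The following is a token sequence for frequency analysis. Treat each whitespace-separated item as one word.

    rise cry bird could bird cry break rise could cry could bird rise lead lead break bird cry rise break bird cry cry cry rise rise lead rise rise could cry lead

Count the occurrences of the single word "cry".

Scanning the 32 tokens for "cry":
  position 2: cry
  position 6: cry
  position 10: cry
  position 18: cry
  position 22: cry
  position 23: cry
  position 24: cry
  position 31: cry

8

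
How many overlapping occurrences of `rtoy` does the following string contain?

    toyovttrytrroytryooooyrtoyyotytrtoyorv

Sliding a length-4 window over the 38 characters (35 positions):
  position 23–26: rtoy
  position 32–35: rtoy

2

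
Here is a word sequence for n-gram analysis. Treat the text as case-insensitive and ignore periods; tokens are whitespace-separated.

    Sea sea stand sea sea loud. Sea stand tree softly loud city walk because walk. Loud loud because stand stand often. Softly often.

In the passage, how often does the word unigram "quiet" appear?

0

Scanning the 23 tokens for "quiet":
  (none found)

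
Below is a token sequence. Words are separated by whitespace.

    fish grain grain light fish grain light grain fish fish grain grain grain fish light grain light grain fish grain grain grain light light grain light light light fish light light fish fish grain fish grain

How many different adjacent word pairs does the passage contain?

9

36 tokens → 35 bigram windows in total.
Repeated bigrams (each contributes count−1 duplicates):
  fish grain: 6
  grain grain: 5
  grain light: 5
  grain fish: 4
  light grain: 4
  light light: 4
  light fish: 3
  fish fish: 2
  … (1 more repeated)
26 duplicate windows → 35 − 26 = 9 distinct.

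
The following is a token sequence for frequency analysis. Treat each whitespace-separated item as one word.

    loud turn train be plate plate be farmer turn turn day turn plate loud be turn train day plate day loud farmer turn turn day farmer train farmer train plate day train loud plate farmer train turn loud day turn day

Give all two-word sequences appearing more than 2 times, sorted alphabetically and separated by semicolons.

Bigram counts meeting the condition (more than 2 times):
  farmer train: 3
  turn day: 3

farmer train; turn day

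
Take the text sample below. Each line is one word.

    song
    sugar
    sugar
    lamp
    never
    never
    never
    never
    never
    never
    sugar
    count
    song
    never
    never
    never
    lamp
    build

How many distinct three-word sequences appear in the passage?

12

18 tokens → 16 trigram windows in total.
Repeated trigrams (each contributes count−1 duplicates):
  never never never: 5
4 duplicate windows → 16 − 4 = 12 distinct.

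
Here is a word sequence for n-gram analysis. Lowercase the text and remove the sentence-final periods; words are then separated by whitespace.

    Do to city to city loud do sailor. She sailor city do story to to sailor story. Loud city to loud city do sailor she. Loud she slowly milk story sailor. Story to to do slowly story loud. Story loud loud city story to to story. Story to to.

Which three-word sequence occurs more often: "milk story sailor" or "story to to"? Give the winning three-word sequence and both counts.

"milk story sailor": 1 occurrence
"story to to": 4 occurrences

"story to to" (4 vs 1)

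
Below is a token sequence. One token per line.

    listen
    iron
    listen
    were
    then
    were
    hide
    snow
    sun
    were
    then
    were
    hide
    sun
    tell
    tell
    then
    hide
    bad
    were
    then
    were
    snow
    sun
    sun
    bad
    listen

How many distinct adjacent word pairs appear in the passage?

27 tokens → 26 bigram windows in total.
Repeated bigrams (each contributes count−1 duplicates):
  then were: 3
  were then: 3
  snow sun: 2
  were hide: 2
6 duplicate windows → 26 − 6 = 20 distinct.

20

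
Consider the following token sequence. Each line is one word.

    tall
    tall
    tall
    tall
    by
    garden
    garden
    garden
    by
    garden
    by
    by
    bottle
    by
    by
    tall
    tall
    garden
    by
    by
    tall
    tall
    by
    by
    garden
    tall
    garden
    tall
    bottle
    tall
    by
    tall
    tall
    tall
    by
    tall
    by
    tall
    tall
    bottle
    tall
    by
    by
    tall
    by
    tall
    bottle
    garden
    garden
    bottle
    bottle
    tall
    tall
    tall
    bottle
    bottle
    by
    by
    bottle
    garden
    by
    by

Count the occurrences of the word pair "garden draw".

0

Scanning the 61 overlapping bigram windows for "garden draw":
  (none found)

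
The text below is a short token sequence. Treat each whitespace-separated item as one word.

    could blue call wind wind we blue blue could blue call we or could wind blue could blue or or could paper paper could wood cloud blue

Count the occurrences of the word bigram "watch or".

Scanning the 26 overlapping bigram windows for "watch or":
  (none found)

0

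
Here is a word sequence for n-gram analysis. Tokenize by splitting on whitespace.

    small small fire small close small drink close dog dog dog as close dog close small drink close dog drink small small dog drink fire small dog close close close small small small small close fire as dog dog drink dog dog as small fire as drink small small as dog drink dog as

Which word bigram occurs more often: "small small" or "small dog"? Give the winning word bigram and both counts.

"small small": 6 occurrences
"small dog": 2 occurrences

"small small" (6 vs 2)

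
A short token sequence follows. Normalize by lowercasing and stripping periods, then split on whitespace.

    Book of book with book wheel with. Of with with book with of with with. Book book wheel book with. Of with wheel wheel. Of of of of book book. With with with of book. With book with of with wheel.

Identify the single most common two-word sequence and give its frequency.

"book with", 6 times

Bigram frequencies (highest first):
  book with: 6
  with of: 5
  with book: 4
  of with: 4
  with with: 4
  of book: 3
  … (9 more, each ≤ 3)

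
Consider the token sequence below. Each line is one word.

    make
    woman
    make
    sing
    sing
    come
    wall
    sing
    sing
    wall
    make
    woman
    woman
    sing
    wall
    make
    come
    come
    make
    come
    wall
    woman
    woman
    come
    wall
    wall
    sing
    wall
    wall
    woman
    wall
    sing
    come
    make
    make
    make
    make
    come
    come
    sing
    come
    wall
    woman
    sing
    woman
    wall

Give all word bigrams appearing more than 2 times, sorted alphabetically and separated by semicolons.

come wall; make come; make make; sing come; sing wall; wall sing; wall woman

Bigram counts meeting the condition (more than 2 times):
  come wall: 4
  make come: 3
  make make: 3
  sing come: 3
  sing wall: 3
  wall sing: 3
  wall woman: 3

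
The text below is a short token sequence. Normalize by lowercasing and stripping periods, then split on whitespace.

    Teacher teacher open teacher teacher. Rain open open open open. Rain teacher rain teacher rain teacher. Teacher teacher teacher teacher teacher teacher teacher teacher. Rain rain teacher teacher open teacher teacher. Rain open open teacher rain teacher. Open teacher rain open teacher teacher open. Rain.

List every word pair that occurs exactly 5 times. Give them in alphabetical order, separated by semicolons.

open teacher; rain teacher

Bigram counts meeting the condition (exactly 5 times):
  open teacher: 5
  rain teacher: 5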